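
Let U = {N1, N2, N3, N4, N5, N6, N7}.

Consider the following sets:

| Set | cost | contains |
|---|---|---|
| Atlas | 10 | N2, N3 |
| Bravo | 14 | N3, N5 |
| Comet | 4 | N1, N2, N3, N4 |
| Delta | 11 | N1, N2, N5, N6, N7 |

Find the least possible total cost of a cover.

15

Comet, Delta together cover every point (Comet ∪ Delta = {N1, N2, N3, N4, N5, N6, N7}); total cost 4 + 11 = 15.
No covering selection has total cost below 15.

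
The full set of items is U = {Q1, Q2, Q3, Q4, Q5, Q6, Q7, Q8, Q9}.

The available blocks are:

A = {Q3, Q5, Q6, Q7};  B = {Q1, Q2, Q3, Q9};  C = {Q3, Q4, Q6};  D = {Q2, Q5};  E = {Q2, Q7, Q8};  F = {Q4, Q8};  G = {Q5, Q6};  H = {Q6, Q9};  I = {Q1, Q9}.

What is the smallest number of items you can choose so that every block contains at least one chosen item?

4

Take T = {Q3, Q5, Q8, Q9}. Each listed block contains at least one of these, so T is a hitting set of size 4.
No choice of 3 items meets every block, so 4 is the minimum.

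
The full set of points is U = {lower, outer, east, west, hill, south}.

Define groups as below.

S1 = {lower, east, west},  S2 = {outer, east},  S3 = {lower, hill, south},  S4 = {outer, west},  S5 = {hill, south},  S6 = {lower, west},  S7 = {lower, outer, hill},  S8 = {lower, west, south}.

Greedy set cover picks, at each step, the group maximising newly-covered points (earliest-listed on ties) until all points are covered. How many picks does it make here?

Greedy: pick S1 (covers 3 new) → pick S3 (covers 2 new) → pick S2 (covers 1 new). Total picks: 3.

3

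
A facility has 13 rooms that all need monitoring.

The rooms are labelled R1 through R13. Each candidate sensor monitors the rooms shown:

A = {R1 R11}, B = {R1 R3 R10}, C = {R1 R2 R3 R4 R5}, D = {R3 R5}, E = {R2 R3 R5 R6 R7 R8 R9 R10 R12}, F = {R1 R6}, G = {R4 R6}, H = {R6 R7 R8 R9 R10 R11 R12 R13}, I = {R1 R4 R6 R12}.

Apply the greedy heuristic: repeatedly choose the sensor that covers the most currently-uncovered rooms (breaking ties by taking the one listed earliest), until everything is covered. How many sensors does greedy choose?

Greedy: pick E (covers 9 new) → pick A (covers 2 new) → pick C (covers 1 new) → pick H (covers 1 new). Total picks: 4.
(The true minimum cover uses only 2 sensors, so greedy is not optimal here.)

4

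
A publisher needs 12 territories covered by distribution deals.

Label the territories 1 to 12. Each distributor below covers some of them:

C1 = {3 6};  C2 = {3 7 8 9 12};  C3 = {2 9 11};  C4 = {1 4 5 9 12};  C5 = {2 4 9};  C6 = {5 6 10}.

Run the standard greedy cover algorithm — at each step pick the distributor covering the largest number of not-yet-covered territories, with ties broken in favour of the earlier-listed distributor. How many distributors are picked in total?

4

Greedy: pick C2 (covers 5 new) → pick C4 (covers 3 new) → pick C3 (covers 2 new) → pick C6 (covers 2 new). Total picks: 4.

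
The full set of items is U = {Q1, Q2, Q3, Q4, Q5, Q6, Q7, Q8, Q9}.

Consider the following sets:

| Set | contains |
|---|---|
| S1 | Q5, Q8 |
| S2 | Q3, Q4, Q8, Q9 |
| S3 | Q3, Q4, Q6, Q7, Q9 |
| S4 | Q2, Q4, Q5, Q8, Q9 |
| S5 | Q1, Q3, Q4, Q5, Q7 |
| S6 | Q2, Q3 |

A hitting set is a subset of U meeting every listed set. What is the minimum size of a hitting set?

2

H = {Q3, Q8} meets every set (each contains at least one member of H), and |H| = 2.
The sets S1, S3 are pairwise disjoint, so any hitting set needs a separate item for each — at least 2. Hence 2 is optimal.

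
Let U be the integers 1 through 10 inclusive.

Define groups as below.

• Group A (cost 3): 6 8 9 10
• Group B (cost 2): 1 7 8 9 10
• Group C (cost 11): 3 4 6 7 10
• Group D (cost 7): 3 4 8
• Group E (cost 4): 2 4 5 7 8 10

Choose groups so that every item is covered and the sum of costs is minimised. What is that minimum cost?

16

A, B, D, E together cover every item (A ∪ B ∪ D ∪ E = {1, 2, 3, 4, 5, 6, 7, 8, 9, 10}); total cost 3 + 2 + 7 + 4 = 16.
No covering selection has total cost below 16.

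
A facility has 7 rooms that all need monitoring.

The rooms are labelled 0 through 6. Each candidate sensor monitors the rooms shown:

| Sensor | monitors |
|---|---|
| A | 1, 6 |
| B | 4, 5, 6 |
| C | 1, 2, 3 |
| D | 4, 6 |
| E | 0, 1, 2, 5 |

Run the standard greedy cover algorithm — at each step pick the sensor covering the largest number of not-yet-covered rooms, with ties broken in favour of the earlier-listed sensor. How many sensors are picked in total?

Greedy: pick E (covers 4 new) → pick B (covers 2 new) → pick C (covers 1 new). Total picks: 3.

3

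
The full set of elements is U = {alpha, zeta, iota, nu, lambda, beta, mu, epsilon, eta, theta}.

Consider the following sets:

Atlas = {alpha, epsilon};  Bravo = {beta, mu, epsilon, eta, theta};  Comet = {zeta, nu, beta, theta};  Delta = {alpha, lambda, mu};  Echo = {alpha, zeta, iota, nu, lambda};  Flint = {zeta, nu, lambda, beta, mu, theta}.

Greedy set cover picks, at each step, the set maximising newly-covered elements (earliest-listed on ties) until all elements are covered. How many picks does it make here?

Greedy: pick Flint (covers 6 new) → pick Atlas (covers 2 new) → pick Bravo (covers 1 new) → pick Echo (covers 1 new). Total picks: 4.
(The true minimum cover uses only 2 sets, so greedy is not optimal here.)

4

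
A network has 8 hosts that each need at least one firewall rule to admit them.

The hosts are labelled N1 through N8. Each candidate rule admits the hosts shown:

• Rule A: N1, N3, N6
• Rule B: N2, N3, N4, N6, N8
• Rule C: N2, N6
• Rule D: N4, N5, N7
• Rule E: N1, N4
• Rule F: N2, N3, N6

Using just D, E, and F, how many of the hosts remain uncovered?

1

Union of D, E, F = {N1, N2, N3, N4, N5, N6, N7}.
Not covered: N8 — 1 host.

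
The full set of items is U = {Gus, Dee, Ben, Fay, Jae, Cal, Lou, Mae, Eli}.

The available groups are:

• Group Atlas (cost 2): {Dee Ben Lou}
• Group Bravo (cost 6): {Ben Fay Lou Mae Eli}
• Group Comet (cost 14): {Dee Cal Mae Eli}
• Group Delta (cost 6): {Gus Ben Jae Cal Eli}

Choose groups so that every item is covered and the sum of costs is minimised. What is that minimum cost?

14

Atlas, Bravo, Delta together cover every item (Atlas ∪ Bravo ∪ Delta = {Gus, Dee, Ben, Fay, Jae, Cal, Lou, Mae, Eli}); total cost 2 + 6 + 6 = 14.
No covering selection has total cost below 14.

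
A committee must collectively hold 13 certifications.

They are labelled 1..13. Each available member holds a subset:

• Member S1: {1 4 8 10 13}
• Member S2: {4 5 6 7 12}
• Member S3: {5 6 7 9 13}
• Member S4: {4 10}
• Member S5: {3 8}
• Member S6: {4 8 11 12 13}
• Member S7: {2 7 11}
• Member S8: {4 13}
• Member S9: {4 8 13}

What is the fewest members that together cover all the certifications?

5

S1 and S3 and S5 and S6 and S7 together: S1 ∪ S3 ∪ S5 ∪ S6 ∪ S7 = {1, 2, 3, 4, 5, 6, 7, 8, 9, 10, 11, 12, 13} — every certification is covered.
No 4 of the 9 members cover everything (all 126 combinations miss at least one certification), so 5 is optimal.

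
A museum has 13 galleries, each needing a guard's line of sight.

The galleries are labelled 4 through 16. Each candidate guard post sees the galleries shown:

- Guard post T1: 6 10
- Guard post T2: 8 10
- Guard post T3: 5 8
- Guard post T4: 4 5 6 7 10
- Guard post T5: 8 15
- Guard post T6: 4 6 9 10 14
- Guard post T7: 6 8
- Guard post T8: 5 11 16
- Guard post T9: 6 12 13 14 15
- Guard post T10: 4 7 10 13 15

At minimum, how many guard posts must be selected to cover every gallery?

5

Take {T4, T5, T6, T8, T9}. Their union is {4, 5, 6, 7, 8, 9, 10, 11, 12, 13, 14, 15, 16}, which is all 13 galleries.
No 4 of the 10 guard posts cover everything (all 210 combinations miss at least one gallery), so 5 is optimal.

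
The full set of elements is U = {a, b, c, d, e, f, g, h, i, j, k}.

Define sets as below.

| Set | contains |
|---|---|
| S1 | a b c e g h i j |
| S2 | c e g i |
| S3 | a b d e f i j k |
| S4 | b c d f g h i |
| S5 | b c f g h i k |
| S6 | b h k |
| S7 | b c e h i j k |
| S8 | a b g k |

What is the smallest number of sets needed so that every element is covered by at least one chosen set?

2

Take {S3, S5}. Their union is {a, b, c, d, e, f, g, h, i, j, k}, which is all 11 elements.
No single set has all 11 elements (the largest, S1, has 8), so 2 is optimal.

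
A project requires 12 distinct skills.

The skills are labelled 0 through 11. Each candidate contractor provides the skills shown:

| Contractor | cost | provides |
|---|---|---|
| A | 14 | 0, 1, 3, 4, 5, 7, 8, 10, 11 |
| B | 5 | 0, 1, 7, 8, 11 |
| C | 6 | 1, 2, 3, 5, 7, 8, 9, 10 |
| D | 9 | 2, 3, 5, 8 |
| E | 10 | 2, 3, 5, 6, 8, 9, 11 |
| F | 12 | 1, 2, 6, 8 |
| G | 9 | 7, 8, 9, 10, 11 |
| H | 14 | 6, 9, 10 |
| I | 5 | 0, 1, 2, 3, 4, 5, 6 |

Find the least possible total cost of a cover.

14

G, I together cover every skill (G ∪ I = {0, 1, 2, 3, 4, 5, 6, 7, 8, 9, 10, 11}); total cost 9 + 5 = 14.
The greedy pick I, C, B costs 16; no covering selection beats 14.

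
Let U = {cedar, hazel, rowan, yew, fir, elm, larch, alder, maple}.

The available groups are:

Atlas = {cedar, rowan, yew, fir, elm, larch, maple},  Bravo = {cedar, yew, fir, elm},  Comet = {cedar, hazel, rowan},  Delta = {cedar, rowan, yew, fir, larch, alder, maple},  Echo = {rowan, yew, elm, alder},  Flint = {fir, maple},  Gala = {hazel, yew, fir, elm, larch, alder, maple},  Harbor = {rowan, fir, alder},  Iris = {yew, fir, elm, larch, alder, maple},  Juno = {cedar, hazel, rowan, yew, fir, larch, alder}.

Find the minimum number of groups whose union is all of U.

2

Atlas and Juno cover everything between them: the union {cedar, hazel, rowan, yew, fir, elm, larch, alder, maple} is all of U.
No single group has all 9 items (the largest, Atlas, has 7), so 2 is optimal.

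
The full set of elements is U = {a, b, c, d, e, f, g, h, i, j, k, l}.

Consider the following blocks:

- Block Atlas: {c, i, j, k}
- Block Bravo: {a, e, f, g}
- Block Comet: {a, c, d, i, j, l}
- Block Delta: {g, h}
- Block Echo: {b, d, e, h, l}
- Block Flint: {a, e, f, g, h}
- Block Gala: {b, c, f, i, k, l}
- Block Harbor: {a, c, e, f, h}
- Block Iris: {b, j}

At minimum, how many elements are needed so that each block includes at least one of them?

T = {f, h, j} meets every block (each contains at least one member of T), and |T| = 3.
No choice of 2 elements meets every block, so 3 is the minimum.

3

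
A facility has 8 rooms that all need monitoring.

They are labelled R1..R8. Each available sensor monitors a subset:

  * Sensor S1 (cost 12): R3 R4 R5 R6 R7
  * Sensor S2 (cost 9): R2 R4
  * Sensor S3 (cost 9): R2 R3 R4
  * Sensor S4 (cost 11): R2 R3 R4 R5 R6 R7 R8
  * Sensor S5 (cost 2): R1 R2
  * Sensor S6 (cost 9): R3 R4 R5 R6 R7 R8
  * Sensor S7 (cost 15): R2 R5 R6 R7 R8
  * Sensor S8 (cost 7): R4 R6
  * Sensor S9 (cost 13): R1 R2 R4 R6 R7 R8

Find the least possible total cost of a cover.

11

S5, S6 together cover every room (S5 ∪ S6 = {R1, R2, R3, R4, R5, R6, R7, R8}); total cost 2 + 9 = 11.
No covering selection has total cost below 11.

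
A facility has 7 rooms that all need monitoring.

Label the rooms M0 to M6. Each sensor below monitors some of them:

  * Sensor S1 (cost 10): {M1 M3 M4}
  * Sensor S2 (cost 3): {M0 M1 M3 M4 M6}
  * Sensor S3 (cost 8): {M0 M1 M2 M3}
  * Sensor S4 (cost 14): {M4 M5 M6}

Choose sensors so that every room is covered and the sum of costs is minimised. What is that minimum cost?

S3, S4 together cover every room (S3 ∪ S4 = {M0, M1, M2, M3, M4, M5, M6}); total cost 8 + 14 = 22.
The greedy pick S2, S3, S4 costs 25; no covering selection beats 22.

22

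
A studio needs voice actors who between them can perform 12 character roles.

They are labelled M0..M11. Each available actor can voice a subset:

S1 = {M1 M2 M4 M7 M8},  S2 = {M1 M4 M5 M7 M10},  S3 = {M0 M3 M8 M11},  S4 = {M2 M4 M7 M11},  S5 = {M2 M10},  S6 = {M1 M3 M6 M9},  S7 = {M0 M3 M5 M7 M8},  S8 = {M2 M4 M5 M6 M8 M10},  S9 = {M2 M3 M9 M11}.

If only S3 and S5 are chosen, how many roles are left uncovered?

6

Union of S3, S5 = {M0, M2, M3, M8, M10, M11}.
Not covered: M1, M4, M5, M6, M7, M9 — 6 roles.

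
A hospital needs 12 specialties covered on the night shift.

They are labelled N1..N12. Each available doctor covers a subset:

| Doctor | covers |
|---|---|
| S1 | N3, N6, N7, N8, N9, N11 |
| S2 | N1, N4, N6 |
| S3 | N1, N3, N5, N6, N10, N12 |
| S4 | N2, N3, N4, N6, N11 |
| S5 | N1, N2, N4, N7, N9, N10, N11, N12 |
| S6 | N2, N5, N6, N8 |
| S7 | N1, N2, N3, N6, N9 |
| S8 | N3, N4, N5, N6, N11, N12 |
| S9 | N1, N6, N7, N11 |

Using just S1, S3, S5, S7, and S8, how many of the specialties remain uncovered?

Union of S1, S3, S5, S7, S8 = {N1, N2, N3, N4, N5, N6, N7, N8, N9, N10, N11, N12} — that's every specialty, so 0 are uncovered.

0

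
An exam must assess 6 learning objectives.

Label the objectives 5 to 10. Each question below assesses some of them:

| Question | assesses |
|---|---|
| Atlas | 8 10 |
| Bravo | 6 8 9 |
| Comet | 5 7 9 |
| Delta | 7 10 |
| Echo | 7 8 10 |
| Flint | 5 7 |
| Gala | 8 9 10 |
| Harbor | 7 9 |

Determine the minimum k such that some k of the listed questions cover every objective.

Atlas and Bravo and Flint together: Atlas ∪ Bravo ∪ Flint = {5, 6, 7, 8, 9, 10} — every objective is covered.
Only Bravo contains 6, so Bravo is forced; the remaining 3 objectives need at least 2 more questions (each remaining question adds at most 2) — so at least 3 questions are needed, and 3 is optimal.

3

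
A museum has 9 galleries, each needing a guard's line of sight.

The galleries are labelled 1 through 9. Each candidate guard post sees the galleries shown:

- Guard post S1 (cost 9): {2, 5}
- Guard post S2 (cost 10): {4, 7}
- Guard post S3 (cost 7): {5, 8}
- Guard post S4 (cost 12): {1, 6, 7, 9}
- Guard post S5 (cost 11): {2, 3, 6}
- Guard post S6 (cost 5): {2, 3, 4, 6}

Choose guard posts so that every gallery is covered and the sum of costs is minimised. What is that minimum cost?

24

S3, S4, S6 together cover every gallery (S3 ∪ S4 ∪ S6 = {1, 2, 3, 4, 5, 6, 7, 8, 9}); total cost 7 + 12 + 5 = 24.
No covering selection has total cost below 24.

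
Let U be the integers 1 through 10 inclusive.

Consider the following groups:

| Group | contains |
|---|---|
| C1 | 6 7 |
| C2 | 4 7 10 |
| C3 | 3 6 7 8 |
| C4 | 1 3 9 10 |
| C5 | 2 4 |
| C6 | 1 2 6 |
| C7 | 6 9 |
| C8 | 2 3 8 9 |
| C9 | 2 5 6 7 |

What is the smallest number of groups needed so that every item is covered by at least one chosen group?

4

Take {C3, C4, C5, C9}. Their union is {1, 2, 3, 4, 5, 6, 7, 8, 9, 10}, which is all 10 items.
No 3 of the 9 groups cover everything (all 84 combinations miss at least one item), so 4 is optimal.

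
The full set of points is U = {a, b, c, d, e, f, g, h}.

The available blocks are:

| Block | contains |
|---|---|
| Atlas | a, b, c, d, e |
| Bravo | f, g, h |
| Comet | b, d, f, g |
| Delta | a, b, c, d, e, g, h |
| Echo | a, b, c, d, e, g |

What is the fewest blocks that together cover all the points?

Take {Bravo, Delta}. Their union is {a, b, c, d, e, f, g, h}, which is all 8 points.
No single block has all 8 points (the largest, Delta, has 7), so 2 is optimal.

2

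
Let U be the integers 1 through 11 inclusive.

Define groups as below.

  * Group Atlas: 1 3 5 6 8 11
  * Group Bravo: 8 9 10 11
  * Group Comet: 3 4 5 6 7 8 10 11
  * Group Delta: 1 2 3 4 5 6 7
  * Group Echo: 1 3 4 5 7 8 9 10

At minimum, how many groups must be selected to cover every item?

2

Bravo and Delta cover everything between them: the union {1, 2, 3, 4, 5, 6, 7, 8, 9, 10, 11} is all of U.
No single group has all 11 items (the largest, Comet, has 8), so 2 is optimal.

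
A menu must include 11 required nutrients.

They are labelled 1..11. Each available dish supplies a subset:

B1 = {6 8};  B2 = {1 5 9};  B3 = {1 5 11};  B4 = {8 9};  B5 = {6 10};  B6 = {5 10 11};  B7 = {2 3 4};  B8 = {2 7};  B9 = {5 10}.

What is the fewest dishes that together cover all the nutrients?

B3 and B4 and B5 and B7 and B8 together: B3 ∪ B4 ∪ B5 ∪ B7 ∪ B8 = {1, 2, 3, 4, 5, 6, 7, 8, 9, 10, 11} — every nutrient is covered.
No 4 of the 9 dishes cover everything (all 126 combinations miss at least one nutrient), so 5 is optimal.

5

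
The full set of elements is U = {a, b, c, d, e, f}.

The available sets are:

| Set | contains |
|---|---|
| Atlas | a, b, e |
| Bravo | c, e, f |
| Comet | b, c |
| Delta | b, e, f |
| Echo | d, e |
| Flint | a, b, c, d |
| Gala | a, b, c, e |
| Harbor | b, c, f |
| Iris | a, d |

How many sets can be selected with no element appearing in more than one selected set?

2

Harbor, Iris are pairwise disjoint (Harbor={b,c,f}; Iris={a,d}).
Every remaining set overlaps one of these, and no 3 of the listed sets are pairwise disjoint, so 2 is the maximum.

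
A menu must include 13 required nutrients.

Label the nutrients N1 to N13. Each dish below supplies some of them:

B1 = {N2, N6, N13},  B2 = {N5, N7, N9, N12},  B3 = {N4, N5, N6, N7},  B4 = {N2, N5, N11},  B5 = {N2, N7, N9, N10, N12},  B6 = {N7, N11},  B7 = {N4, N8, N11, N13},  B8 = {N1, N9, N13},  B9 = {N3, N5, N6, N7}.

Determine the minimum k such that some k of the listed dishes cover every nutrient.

B5 and B7 and B8 and B9 together: B5 ∪ B7 ∪ B8 ∪ B9 = {N1, N2, N3, N4, N5, N6, N7, N8, N9, N10, N11, N12, N13} — every nutrient is covered.
Only B8 contains N1, so B8 is forced; the remaining 10 nutrients need at least 3 more dishes (each remaining dish adds at most 4) — so at least 4 dishes are needed, and 4 is optimal.

4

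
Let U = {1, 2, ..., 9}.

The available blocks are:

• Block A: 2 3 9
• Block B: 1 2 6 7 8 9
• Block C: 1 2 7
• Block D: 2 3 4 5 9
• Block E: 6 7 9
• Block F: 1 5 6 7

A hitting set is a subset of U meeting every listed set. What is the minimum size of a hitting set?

The 2 items {2, 6} hit every block.
The blocks A, F are pairwise disjoint, so any hitting set needs a separate item for each — at least 2. Hence 2 is optimal.

2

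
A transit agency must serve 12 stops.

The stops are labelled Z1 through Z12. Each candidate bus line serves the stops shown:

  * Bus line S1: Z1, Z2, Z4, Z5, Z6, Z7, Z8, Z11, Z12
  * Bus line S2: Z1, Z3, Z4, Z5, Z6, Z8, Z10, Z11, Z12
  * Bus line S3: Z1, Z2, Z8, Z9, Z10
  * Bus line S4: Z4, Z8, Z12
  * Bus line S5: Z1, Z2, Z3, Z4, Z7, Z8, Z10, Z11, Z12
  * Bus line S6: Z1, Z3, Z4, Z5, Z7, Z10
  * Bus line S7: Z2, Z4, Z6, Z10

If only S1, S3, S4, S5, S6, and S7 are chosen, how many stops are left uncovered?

0

Union of S1, S3, S4, S5, S6, S7 = {Z1, Z2, Z3, Z4, Z5, Z6, Z7, Z8, Z9, Z10, Z11, Z12} — that's every stop, so 0 are uncovered.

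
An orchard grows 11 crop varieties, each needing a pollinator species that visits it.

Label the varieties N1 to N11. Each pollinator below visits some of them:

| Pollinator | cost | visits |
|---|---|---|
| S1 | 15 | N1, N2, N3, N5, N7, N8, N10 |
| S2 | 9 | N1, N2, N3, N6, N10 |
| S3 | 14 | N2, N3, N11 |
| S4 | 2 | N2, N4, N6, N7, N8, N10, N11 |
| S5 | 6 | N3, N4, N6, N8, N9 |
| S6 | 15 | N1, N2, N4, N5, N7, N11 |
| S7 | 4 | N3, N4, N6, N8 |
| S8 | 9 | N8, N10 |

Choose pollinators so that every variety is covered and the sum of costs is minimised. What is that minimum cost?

23

S4, S5, S6 together cover every variety (S4 ∪ S5 ∪ S6 = {N1, N2, N3, N4, N5, N6, N7, N8, N9, N10, N11}); total cost 2 + 6 + 15 = 23.
No covering selection has total cost below 23.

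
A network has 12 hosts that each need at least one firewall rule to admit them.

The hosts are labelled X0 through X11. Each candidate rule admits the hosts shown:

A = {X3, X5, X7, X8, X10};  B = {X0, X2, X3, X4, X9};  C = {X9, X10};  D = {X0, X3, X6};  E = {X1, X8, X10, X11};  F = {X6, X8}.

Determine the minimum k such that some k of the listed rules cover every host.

4

Take {A, B, E, F}. Their union is {X0, X1, X2, X3, X4, X5, X6, X7, X8, X9, X10, X11}, which is all 12 hosts.
No 3 of the 6 rules cover everything (all 20 combinations miss at least one host), so 4 is optimal.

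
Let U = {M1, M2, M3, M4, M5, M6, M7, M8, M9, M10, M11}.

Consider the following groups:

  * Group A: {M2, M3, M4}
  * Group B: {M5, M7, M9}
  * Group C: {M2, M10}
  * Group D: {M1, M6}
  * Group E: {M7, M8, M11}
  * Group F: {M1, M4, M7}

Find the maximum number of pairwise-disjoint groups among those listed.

C, D, E are pairwise disjoint (C={M2,M10}; D={M1,M6}; E={M7,M8,M11}).
Every remaining group overlaps one of these, and no 4 of the listed groups are pairwise disjoint, so 3 is the maximum.

3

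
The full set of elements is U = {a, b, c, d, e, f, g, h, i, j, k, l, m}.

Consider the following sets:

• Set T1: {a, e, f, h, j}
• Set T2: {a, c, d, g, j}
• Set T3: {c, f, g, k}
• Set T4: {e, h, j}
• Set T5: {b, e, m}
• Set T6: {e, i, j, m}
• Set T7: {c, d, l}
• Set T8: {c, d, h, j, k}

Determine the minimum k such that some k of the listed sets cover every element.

5

T1 and T3 and T5 and T6 and T7 together: T1 ∪ T3 ∪ T5 ∪ T6 ∪ T7 = {a, b, c, d, e, f, g, h, i, j, k, l, m} — every element is covered.
No 4 of the 8 sets cover everything (all 70 combinations miss at least one element), so 5 is optimal.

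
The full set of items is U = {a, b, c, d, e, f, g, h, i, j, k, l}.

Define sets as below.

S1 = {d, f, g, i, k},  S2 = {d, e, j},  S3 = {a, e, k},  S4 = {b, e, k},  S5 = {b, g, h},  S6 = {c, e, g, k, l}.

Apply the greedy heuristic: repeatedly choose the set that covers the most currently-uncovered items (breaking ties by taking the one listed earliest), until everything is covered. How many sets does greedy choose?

Greedy: pick S1 (covers 5 new) → pick S6 (covers 3 new) → pick S5 (covers 2 new) → pick S2 (covers 1 new) → pick S3 (covers 1 new). Total picks: 5.

5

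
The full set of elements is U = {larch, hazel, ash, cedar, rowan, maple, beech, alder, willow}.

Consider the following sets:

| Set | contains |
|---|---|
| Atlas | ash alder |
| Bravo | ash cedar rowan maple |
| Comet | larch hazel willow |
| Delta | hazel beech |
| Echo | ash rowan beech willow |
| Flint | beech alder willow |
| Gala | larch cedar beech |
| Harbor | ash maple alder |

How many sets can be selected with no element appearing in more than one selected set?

2

Atlas, Gala are pairwise disjoint (Atlas={ash,alder}; Gala={larch,cedar,beech}).
Every remaining set overlaps one of these, and no 3 of the listed sets are pairwise disjoint, so 2 is the maximum.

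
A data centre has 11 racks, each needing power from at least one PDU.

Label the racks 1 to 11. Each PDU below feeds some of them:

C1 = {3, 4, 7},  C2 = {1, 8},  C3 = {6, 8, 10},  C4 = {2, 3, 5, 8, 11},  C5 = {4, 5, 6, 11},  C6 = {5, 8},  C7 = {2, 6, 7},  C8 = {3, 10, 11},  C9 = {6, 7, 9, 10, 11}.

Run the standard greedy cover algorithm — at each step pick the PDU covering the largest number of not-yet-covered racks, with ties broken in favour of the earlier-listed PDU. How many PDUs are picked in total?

Greedy: pick C4 (covers 5 new) → pick C9 (covers 4 new) → pick C1 (covers 1 new) → pick C2 (covers 1 new). Total picks: 4.

4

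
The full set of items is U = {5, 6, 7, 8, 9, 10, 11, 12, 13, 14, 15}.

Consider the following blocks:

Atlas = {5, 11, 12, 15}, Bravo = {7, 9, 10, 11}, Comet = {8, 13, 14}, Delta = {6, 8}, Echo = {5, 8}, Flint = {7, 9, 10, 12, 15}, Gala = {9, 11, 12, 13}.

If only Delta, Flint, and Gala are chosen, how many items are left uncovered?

Union of Delta, Flint, Gala = {6, 7, 8, 9, 10, 11, 12, 13, 15}.
Not covered: 5, 14 — 2 items.

2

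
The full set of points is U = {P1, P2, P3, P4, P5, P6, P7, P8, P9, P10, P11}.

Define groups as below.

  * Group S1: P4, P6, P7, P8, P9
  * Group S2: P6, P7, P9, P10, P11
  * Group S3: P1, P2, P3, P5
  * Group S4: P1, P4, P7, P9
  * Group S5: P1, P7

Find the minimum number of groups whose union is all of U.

Take {S1, S2, S3}. Their union is {P1, P2, P3, P4, P5, P6, P7, P8, P9, P10, P11}, which is all 11 points.
Each group has at most 5 points, and 2·5 = 10 < 11 — so at least 3 groups are needed, and 3 is optimal.

3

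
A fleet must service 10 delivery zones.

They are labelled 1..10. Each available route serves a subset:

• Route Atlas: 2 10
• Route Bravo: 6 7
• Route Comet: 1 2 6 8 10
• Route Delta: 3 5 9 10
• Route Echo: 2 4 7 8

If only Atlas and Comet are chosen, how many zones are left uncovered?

5

Union of Atlas, Comet = {1, 2, 6, 8, 10}.
Not covered: 3, 4, 5, 7, 9 — 5 zones.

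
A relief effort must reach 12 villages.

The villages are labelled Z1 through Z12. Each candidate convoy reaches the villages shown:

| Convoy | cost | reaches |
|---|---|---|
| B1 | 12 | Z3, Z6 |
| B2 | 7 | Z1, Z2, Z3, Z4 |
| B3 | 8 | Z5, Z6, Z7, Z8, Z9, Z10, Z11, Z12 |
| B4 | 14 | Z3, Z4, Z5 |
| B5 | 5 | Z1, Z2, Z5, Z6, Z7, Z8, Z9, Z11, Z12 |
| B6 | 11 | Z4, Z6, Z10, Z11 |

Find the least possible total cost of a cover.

15

B2, B3 together cover every village (B2 ∪ B3 = {Z1, Z2, Z3, Z4, Z5, Z6, Z7, Z8, Z9, Z10, Z11, Z12}); total cost 7 + 8 = 15.
The greedy pick B5, B2, B3 costs 20; no covering selection beats 15.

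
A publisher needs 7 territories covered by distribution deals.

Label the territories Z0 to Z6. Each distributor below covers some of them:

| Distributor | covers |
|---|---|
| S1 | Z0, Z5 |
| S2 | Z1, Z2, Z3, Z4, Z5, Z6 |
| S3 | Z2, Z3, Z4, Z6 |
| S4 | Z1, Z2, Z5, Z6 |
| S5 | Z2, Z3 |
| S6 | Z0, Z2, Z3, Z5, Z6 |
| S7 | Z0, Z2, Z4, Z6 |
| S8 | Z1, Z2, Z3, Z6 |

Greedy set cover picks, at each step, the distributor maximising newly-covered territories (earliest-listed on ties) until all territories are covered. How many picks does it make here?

Greedy: pick S2 (covers 6 new) → pick S1 (covers 1 new). Total picks: 2.

2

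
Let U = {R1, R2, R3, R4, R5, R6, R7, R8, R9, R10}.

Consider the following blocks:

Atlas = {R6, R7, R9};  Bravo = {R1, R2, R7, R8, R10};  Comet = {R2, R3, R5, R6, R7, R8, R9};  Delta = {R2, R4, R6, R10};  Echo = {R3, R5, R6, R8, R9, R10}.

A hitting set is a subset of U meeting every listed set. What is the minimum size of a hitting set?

2

H = {R9, R10} meets every block (each contains at least one member of H), and |H| = 2.
No single point lies in every block, so at least 2 are needed and 2 is optimal.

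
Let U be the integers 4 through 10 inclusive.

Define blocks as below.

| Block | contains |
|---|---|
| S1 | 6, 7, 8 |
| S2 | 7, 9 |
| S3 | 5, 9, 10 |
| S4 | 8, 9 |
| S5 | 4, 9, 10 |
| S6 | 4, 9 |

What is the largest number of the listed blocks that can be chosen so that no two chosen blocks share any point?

2

S1, S5 are pairwise disjoint (S1={6,7,8}; S5={4,9,10}).
Every remaining block overlaps one of these, and no 3 of the listed blocks are pairwise disjoint, so 2 is the maximum.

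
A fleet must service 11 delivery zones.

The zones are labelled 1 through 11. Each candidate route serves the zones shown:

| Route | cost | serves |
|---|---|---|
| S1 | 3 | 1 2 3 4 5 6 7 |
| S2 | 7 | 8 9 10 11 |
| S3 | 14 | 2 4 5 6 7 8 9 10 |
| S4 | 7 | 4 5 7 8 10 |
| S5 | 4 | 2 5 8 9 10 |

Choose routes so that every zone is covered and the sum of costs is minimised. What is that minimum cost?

S1, S2 together cover every zone (S1 ∪ S2 = {1, 2, 3, 4, 5, 6, 7, 8, 9, 10, 11}); total cost 3 + 7 = 10.
The greedy pick S1, S5, S2 costs 14; no covering selection beats 10.

10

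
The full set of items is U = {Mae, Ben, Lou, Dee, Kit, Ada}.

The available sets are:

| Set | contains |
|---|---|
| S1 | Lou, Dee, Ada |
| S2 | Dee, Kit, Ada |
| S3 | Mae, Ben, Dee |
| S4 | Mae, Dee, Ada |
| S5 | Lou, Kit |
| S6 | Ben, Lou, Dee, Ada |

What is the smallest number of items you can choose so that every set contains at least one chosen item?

The 2 items {Dee, Kit} hit every set.
The sets S3, S5 are pairwise disjoint, so any hitting set needs a separate item for each — at least 2. Hence 2 is optimal.

2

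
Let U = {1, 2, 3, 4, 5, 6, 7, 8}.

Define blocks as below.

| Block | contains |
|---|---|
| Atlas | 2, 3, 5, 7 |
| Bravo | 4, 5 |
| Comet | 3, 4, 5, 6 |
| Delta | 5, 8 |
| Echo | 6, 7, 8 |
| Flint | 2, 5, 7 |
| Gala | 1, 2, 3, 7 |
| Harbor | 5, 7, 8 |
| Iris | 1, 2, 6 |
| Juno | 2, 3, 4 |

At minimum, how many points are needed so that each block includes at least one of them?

3

H = {2, 5, 6} meets every block (each contains at least one member of H), and |H| = 3.
No choice of 2 points meets every block, so 3 is the minimum.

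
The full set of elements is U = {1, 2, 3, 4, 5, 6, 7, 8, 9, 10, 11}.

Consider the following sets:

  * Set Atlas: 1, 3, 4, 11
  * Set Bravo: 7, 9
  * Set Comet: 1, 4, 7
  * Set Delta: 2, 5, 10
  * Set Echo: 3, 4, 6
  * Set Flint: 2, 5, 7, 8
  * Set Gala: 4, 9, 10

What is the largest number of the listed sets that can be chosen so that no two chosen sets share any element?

3

Atlas, Bravo, Delta are pairwise disjoint (Atlas={1,3,4,11}; Bravo={7,9}; Delta={2,5,10}).
Every remaining set overlaps one of these, and no 4 of the listed sets are pairwise disjoint, so 3 is the maximum.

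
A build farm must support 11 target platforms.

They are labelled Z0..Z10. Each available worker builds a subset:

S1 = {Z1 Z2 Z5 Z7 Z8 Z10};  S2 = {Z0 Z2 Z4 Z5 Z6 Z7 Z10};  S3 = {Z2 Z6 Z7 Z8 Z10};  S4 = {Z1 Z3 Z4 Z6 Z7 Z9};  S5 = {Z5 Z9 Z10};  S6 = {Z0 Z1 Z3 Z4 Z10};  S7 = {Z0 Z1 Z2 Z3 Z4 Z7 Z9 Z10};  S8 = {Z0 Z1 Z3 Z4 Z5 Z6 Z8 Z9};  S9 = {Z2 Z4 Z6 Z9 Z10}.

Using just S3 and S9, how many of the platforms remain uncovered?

4

Union of S3, S9 = {Z2, Z4, Z6, Z7, Z8, Z9, Z10}.
Not covered: Z0, Z1, Z3, Z5 — 4 platforms.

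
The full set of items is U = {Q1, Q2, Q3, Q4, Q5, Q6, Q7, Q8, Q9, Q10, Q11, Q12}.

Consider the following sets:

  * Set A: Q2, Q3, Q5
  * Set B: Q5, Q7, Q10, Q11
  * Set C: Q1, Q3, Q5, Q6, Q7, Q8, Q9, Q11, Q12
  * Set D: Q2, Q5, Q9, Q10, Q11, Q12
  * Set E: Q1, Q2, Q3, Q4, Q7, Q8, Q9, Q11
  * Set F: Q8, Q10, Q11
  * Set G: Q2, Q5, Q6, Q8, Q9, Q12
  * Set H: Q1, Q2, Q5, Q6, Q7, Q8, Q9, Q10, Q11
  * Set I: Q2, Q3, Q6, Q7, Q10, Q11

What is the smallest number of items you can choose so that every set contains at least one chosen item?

The 2 items {Q2, Q11} hit every set.
The sets A, F are pairwise disjoint, so any hitting set needs a separate item for each — at least 2. Hence 2 is optimal.

2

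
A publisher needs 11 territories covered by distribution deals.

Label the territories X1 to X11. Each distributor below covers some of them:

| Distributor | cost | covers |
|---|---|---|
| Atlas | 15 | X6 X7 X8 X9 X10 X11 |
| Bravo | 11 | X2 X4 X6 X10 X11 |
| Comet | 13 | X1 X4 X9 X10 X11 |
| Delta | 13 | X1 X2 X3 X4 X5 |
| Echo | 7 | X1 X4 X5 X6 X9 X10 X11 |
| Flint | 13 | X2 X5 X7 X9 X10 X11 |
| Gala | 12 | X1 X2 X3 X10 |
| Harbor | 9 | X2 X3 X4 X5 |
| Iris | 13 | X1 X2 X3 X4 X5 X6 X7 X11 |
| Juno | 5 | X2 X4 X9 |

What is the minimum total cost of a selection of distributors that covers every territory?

Atlas, Iris together cover every territory (Atlas ∪ Iris = {X1, X2, X3, X4, X5, X6, X7, X8, X9, X10, X11}); total cost 15 + 13 = 28.
The greedy pick Echo, Iris, Atlas costs 35; no covering selection beats 28.

28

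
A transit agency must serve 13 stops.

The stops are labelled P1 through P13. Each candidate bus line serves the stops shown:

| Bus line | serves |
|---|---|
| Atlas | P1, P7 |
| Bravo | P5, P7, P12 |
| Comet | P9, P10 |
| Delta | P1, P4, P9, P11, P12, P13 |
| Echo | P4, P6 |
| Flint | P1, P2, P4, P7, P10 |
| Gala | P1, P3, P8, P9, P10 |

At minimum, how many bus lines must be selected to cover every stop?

Bravo and Delta and Echo and Flint and Gala together: Bravo ∪ Delta ∪ Echo ∪ Flint ∪ Gala = {P1, P2, P3, P4, P5, P6, P7, P8, P9, P10, P11, P12, P13} — every stop is covered.
No 4 of the 7 bus lines cover everything (all 35 combinations miss at least one stop), so 5 is optimal.

5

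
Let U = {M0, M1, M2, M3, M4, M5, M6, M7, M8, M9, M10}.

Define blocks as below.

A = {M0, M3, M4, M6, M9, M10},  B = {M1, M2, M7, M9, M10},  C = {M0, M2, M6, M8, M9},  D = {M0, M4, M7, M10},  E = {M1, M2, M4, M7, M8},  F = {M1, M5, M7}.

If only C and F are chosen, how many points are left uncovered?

3

Union of C, F = {M0, M1, M2, M5, M6, M7, M8, M9}.
Not covered: M3, M4, M10 — 3 points.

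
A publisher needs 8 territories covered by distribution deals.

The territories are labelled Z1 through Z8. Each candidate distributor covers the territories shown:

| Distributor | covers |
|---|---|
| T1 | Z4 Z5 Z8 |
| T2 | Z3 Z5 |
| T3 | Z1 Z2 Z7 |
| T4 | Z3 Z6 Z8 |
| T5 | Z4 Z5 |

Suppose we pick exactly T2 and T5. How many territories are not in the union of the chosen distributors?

5

Union of T2, T5 = {Z3, Z4, Z5}.
Not covered: Z1, Z2, Z6, Z7, Z8 — 5 territories.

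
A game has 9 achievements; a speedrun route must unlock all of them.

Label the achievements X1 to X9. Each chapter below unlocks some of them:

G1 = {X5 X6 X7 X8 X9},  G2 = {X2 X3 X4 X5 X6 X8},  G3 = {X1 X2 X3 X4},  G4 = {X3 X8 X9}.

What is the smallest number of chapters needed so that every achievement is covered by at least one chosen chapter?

2

G1 and G3 together: G1 ∪ G3 = {X1, X2, X3, X4, X5, X6, X7, X8, X9} — every achievement is covered.
No single chapter has all 9 achievements (the largest, G2, has 6), so 2 is optimal.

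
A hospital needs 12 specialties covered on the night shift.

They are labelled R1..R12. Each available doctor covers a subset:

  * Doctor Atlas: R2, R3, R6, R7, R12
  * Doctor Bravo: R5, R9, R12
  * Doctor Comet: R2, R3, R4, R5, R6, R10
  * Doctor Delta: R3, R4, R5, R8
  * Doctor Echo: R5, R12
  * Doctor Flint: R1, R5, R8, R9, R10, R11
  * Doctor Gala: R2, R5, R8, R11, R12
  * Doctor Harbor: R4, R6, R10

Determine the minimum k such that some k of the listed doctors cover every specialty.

Atlas and Delta and Flint together: Atlas ∪ Delta ∪ Flint = {R1, R2, R3, R4, R5, R6, R7, R8, R9, R10, R11, R12} — every specialty is covered.
Only Flint contains R1, so Flint is forced; the remaining 6 specialties need at least 2 more doctors (each remaining doctor adds at most 5) — so at least 3 doctors are needed, and 3 is optimal.

3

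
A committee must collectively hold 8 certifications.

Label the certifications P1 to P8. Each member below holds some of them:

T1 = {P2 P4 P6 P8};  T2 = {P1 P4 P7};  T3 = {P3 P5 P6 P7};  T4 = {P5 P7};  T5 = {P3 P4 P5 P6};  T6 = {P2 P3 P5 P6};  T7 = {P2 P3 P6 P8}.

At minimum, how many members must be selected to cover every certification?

3

T2 and T5 and T7 together: T2 ∪ T5 ∪ T7 = {P1, P2, P3, P4, P5, P6, P7, P8} — every certification is covered.
Only T2 contains P1, so T2 is forced; the remaining 5 certifications need at least 2 more members (each remaining member adds at most 4) — so at least 3 members are needed, and 3 is optimal.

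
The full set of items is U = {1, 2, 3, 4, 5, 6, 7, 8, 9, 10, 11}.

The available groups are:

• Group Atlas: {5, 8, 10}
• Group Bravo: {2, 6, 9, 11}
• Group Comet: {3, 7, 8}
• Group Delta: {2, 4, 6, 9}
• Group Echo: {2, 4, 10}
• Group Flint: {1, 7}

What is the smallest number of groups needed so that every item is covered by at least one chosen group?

Take {Atlas, Bravo, Comet, Echo, Flint}. Their union is {1, 2, 3, 4, 5, 6, 7, 8, 9, 10, 11}, which is all 11 items.
No 4 of the 6 groups cover everything (all 15 combinations miss at least one item), so 5 is optimal.

5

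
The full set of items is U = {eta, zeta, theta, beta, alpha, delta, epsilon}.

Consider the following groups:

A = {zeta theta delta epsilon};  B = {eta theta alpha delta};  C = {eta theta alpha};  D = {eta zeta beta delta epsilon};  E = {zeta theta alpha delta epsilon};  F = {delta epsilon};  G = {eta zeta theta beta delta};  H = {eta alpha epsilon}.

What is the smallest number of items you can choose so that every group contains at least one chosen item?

T = {alpha, delta} meets every group (each contains at least one member of T), and |T| = 2.
The groups C, F are pairwise disjoint, so any hitting set needs a separate item for each — at least 2. Hence 2 is optimal.

2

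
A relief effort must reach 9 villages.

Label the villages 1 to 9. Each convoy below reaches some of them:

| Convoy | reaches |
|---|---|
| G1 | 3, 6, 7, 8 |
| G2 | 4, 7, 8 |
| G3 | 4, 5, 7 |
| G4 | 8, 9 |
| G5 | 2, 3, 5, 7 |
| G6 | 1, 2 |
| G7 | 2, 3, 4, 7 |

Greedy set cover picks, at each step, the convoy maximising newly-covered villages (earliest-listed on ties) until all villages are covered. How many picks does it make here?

4

Greedy: pick G1 (covers 4 new) → pick G3 (covers 2 new) → pick G6 (covers 2 new) → pick G4 (covers 1 new). Total picks: 4.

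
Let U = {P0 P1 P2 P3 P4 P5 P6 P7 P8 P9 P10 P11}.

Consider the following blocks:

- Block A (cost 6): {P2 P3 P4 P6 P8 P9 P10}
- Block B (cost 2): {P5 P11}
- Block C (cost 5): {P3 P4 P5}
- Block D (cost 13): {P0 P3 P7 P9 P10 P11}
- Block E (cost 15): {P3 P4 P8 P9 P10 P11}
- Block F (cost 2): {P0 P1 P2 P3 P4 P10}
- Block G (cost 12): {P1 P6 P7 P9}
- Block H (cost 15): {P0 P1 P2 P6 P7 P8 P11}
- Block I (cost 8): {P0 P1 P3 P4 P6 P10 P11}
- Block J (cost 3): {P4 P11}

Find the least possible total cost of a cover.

22

A, B, F, G together cover every item (A ∪ B ∪ F ∪ G = {P0, P1, P2, P3, P4, P5, P6, P7, P8, P9, P10, P11}); total cost 6 + 2 + 2 + 12 = 22.
No covering selection has total cost below 22.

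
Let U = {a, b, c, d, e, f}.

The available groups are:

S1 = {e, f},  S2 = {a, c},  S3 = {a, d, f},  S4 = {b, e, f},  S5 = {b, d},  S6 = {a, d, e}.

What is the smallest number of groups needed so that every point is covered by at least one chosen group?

S2 and S3 and S4 together: S2 ∪ S3 ∪ S4 = {a, b, c, d, e, f} — every point is covered.
Only S2 contains c, so S2 is forced; the remaining 4 points need at least 2 more groups (each remaining group adds at most 3) — so at least 3 groups are needed, and 3 is optimal.

3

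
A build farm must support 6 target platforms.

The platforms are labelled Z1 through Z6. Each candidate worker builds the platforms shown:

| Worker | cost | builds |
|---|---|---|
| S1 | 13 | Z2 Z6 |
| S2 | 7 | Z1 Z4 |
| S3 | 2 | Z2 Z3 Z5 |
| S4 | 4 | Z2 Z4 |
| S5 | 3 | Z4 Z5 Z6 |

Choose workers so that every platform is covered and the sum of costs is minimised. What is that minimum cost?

S2, S3, S5 together cover every platform (S2 ∪ S3 ∪ S5 = {Z1, Z2, Z3, Z4, Z5, Z6}); total cost 7 + 2 + 3 = 12.
No covering selection has total cost below 12.

12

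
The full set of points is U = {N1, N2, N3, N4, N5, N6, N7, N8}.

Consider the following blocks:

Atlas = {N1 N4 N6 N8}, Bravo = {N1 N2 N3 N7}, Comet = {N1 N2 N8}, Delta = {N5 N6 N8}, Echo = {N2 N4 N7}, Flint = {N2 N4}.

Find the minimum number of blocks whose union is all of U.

3

Bravo and Delta and Echo together: Bravo ∪ Delta ∪ Echo = {N1, N2, N3, N4, N5, N6, N7, N8} — every point is covered.
Only Bravo contains N3, so Bravo is forced; the remaining 4 points need at least 2 more blocks (each remaining block adds at most 3) — so at least 3 blocks are needed, and 3 is optimal.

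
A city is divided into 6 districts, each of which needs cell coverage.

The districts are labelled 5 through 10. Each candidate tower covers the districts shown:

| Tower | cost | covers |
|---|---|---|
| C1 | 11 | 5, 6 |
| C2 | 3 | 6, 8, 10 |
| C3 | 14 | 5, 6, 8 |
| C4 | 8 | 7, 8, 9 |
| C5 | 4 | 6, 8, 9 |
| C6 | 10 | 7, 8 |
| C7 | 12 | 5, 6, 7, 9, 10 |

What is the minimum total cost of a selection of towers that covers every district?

C2, C7 together cover every district (C2 ∪ C7 = {5, 6, 7, 8, 9, 10}); total cost 3 + 12 = 15.
The greedy pick C2, C4, C1 costs 22; no covering selection beats 15.

15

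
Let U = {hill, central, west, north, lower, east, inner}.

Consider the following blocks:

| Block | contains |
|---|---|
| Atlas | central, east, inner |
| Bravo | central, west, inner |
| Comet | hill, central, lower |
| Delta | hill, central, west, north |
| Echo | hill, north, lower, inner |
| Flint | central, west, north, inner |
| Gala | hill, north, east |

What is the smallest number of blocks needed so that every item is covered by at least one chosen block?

3

Atlas, Comet, and Delta cover everything between them: the union {hill, central, west, north, lower, east, inner} is all of U.
No 2 of the 7 blocks cover everything (all 21 combinations miss at least one item), so 3 is optimal.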